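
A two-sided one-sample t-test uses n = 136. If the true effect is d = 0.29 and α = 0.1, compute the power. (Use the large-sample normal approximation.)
Power ≈ 0.96

Power calculation (one-sample t-test, normal approximation):
z_β = d · √n - z_{α/2}
z_β = 0.29 · √136 - 1.645
z_β = 0.29 · 11.662 - 1.645
z_β = 1.737

Power = Φ(z_β) = Φ(1.737) ≈ 0.959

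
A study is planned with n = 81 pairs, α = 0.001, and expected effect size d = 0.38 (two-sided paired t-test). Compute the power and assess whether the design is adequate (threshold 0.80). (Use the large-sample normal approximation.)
Power ≈ 0.55; the study is underpowered (power < 0.80)

Power calculation (paired t-test, normal approximation):
z_β = d · √n - z_{α/2}
z_β = 0.38 · √81 - 3.291
z_β = 0.38 · 9.000 - 3.291
z_β = 0.129

Power = Φ(z_β) = Φ(0.129) ≈ 0.552

Effect size d = 0.38 is small by Cohen's convention (0.2/0.5/0.8).

Threshold: power ≥ 0.80 is conventionally adequate.
Power ≈ 0.55 → the study is underpowered (power < 0.80).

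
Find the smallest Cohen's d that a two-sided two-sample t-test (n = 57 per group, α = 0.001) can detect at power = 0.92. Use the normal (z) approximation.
d ≈ 0.88

Minimum detectable effect (two-sample t-test, normal approximation):
d = (z_{α/2} + z_β) / √(n/2)
d = (3.291 + 1.405) / √(57/2)
d = 4.696 / 5.339
d ≈ 0.88

By Cohen's convention (0.2 small / 0.5 medium / 0.8 large): large effect.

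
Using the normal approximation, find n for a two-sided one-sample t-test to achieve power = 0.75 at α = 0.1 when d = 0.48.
n = 24

Sample size formula (one-sample t-test, normal approximation):
n = ((z_{α/2} + z_β) / d)²

z_{α/2} = 1.645 (for α = 0.1, two-sided)
z_β = 0.674 (for power = 0.75)
d = 0.48

n = ((1.645 + 0.674) / 0.48)²
n = (4.831)²
n ≈ 23.34
Round up to the next whole number: n = 24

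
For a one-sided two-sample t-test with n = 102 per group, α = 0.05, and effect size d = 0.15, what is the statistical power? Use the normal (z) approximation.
Power ≈ 0.28

Power calculation (two-sample t-test, normal approximation):
z_β = d · √(n/2) - z_α
z_β = 0.15 · √(102/2) - 1.645
z_β = 0.15 · 7.141 - 1.645
z_β = -0.574

Power = Φ(z_β) = Φ(-0.574) ≈ 0.283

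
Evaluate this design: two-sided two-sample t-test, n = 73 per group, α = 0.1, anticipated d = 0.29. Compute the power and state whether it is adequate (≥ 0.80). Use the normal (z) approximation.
Power ≈ 0.54; the study is underpowered (power < 0.80)

Power calculation (two-sample t-test, normal approximation):
z_β = d · √(n/2) - z_{α/2}
z_β = 0.29 · √(73/2) - 1.645
z_β = 0.29 · 6.042 - 1.645
z_β = 0.107

Power = Φ(z_β) = Φ(0.107) ≈ 0.543

Effect size d = 0.29 is small by Cohen's convention (0.2/0.5/0.8).

Threshold: power ≥ 0.80 is conventionally adequate.
Power ≈ 0.54 → the study is underpowered (power < 0.80).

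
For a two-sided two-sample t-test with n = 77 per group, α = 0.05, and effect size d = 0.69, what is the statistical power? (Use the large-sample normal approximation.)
Power ≈ 0.99

Power calculation (two-sample t-test, normal approximation):
z_β = d · √(n/2) - z_{α/2}
z_β = 0.69 · √(77/2) - 1.960
z_β = 0.69 · 6.205 - 1.960
z_β = 2.321

Power = Φ(z_β) = Φ(2.321) ≈ 0.990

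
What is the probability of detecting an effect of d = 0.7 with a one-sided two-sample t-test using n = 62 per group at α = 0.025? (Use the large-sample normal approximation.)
Power ≈ 0.97

Power calculation (two-sample t-test, normal approximation):
z_β = d · √(n/2) - z_α
z_β = 0.7 · √(62/2) - 1.960
z_β = 0.7 · 5.568 - 1.960
z_β = 1.937

Power = Φ(z_β) = Φ(1.937) ≈ 0.974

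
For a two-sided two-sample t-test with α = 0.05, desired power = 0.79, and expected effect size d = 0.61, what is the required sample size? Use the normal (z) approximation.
n = 42 per group

Sample size formula (two-sample t-test, normal approximation):
n = 2 · ((z_{α/2} + z_β) / d)²

z_{α/2} = 1.960 (for α = 0.05, two-sided)
z_β = 0.806 (for power = 0.79)
d = 0.61

n = 2 · ((1.960 + 0.806) / 0.61)²
n = 2 · (4.534)²
n ≈ 41.11
Round up to the next whole number: n = 42 per group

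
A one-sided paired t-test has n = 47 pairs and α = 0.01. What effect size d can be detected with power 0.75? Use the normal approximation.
d ≈ 0.44

Minimum detectable effect (paired t-test, normal approximation):
d = (z_α + z_β) / √n
d = (2.326 + 0.674) / √47
d = 3.001 / 6.856
d ≈ 0.44

By Cohen's convention (0.2 small / 0.5 medium / 0.8 large): small effect.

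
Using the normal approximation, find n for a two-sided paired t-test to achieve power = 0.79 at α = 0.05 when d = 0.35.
n = 63 pairs

Sample size formula (paired t-test, normal approximation):
n = ((z_{α/2} + z_β) / d)²

z_{α/2} = 1.960 (for α = 0.05, two-sided)
z_β = 0.806 (for power = 0.79)
d = 0.35

n = ((1.960 + 0.806) / 0.35)²
n = (7.903)²
n ≈ 62.46
Round up to the next whole number: n = 63 pairs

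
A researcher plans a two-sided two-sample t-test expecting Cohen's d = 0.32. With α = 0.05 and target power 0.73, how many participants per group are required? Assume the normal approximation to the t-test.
n = 130 per group

Sample size formula (two-sample t-test, normal approximation):
n = 2 · ((z_{α/2} + z_β) / d)²

z_{α/2} = 1.960 (for α = 0.05, two-sided)
z_β = 0.613 (for power = 0.73)
d = 0.32

n = 2 · ((1.960 + 0.613) / 0.32)²
n = 2 · (8.041)²
n ≈ 129.32
Round up to the next whole number: n = 130 per group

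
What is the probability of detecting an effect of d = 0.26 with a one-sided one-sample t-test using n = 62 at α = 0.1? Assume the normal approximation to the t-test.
Power ≈ 0.78

Power calculation (one-sample t-test, normal approximation):
z_β = d · √n - z_α
z_β = 0.26 · √62 - 1.282
z_β = 0.26 · 7.874 - 1.282
z_β = 0.766

Power = Φ(z_β) = Φ(0.766) ≈ 0.778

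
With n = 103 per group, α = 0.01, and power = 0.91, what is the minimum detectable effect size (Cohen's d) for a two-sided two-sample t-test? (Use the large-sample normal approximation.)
d ≈ 0.55

Minimum detectable effect (two-sample t-test, normal approximation):
d = (z_{α/2} + z_β) / √(n/2)
d = (2.576 + 1.341) / √(103/2)
d = 3.917 / 7.176
d ≈ 0.55

By Cohen's convention (0.2 small / 0.5 medium / 0.8 large): medium effect.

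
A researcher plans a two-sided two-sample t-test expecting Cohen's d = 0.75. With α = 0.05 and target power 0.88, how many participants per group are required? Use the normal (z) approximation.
n = 35 per group

Sample size formula (two-sample t-test, normal approximation):
n = 2 · ((z_{α/2} + z_β) / d)²

z_{α/2} = 1.960 (for α = 0.05, two-sided)
z_β = 1.175 (for power = 0.88)
d = 0.75

n = 2 · ((1.960 + 1.175) / 0.75)²
n = 2 · (4.180)²
n ≈ 34.94
Round up to the next whole number: n = 35 per group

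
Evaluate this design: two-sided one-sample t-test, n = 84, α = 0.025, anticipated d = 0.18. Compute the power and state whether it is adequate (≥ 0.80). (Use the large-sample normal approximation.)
Power ≈ 0.28; the study is underpowered (power < 0.80)

Power calculation (one-sample t-test, normal approximation):
z_β = d · √n - z_{α/2}
z_β = 0.18 · √84 - 2.241
z_β = 0.18 · 9.165 - 2.241
z_β = -0.592

Power = Φ(z_β) = Φ(-0.592) ≈ 0.277

Effect size d = 0.18 is very small by Cohen's convention (0.2/0.5/0.8).

Threshold: power ≥ 0.80 is conventionally adequate.
Power ≈ 0.28 → the study is underpowered (power < 0.80).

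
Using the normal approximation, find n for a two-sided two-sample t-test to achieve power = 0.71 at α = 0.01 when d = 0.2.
n = 490 per group

Sample size formula (two-sample t-test, normal approximation):
n = 2 · ((z_{α/2} + z_β) / d)²

z_{α/2} = 2.576 (for α = 0.01, two-sided)
z_β = 0.553 (for power = 0.71)
d = 0.2

n = 2 · ((2.576 + 0.553) / 0.2)²
n = 2 · (15.645)²
n ≈ 489.53
Round up to the next whole number: n = 490 per group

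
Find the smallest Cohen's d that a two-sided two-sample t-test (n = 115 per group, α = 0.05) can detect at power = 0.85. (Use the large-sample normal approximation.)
d ≈ 0.40

Minimum detectable effect (two-sample t-test, normal approximation):
d = (z_{α/2} + z_β) / √(n/2)
d = (1.960 + 1.036) / √(115/2)
d = 2.996 / 7.583
d ≈ 0.40

By Cohen's convention (0.2 small / 0.5 medium / 0.8 large): small effect.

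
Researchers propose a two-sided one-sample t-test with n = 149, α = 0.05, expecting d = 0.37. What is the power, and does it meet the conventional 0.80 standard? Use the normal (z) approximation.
Power ≈ 0.99; the study is adequately powered (power ≥ 0.80)

Power calculation (one-sample t-test, normal approximation):
z_β = d · √n - z_{α/2}
z_β = 0.37 · √149 - 1.960
z_β = 0.37 · 12.207 - 1.960
z_β = 2.556

Power = Φ(z_β) = Φ(2.556) ≈ 0.995

Effect size d = 0.37 is small by Cohen's convention (0.2/0.5/0.8).

Threshold: power ≥ 0.80 is conventionally adequate.
Power ≈ 0.99 → the study is adequately powered (power ≥ 0.80).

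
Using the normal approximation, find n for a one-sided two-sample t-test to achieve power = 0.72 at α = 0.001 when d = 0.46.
n = 128 per group

Sample size formula (two-sample t-test, normal approximation):
n = 2 · ((z_α + z_β) / d)²

z_α = 3.090 (for α = 0.001, one-sided)
z_β = 0.583 (for power = 0.72)
d = 0.46

n = 2 · ((3.090 + 0.583) / 0.46)²
n = 2 · (7.985)²
n ≈ 127.52
Round up to the next whole number: n = 128 per group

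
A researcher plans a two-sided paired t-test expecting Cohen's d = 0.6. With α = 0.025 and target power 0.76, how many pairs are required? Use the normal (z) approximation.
n = 25 pairs

Sample size formula (paired t-test, normal approximation):
n = ((z_{α/2} + z_β) / d)²

z_{α/2} = 2.241 (for α = 0.025, two-sided)
z_β = 0.706 (for power = 0.76)
d = 0.6

n = ((2.241 + 0.706) / 0.6)²
n = (4.912)²
n ≈ 24.13
Round up to the next whole number: n = 25 pairs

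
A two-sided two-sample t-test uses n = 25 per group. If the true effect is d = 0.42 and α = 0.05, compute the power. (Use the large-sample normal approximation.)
Power ≈ 0.32

Power calculation (two-sample t-test, normal approximation):
z_β = d · √(n/2) - z_{α/2}
z_β = 0.42 · √(25/2) - 1.960
z_β = 0.42 · 3.536 - 1.960
z_β = -0.475

Power = Φ(z_β) = Φ(-0.475) ≈ 0.317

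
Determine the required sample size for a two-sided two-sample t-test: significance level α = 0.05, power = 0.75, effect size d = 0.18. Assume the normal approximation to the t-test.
n = 429 per group

Sample size formula (two-sample t-test, normal approximation):
n = 2 · ((z_{α/2} + z_β) / d)²

z_{α/2} = 1.960 (for α = 0.05, two-sided)
z_β = 0.674 (for power = 0.75)
d = 0.18

n = 2 · ((1.960 + 0.674) / 0.18)²
n = 2 · (14.633)²
n ≈ 428.25
Round up to the next whole number: n = 429 per group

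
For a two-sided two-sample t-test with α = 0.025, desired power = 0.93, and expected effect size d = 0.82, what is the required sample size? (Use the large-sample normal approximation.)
n = 42 per group

Sample size formula (two-sample t-test, normal approximation):
n = 2 · ((z_{α/2} + z_β) / d)²

z_{α/2} = 2.241 (for α = 0.025, two-sided)
z_β = 1.476 (for power = 0.93)
d = 0.82

n = 2 · ((2.241 + 1.476) / 0.82)²
n = 2 · (4.533)²
n ≈ 41.10
Round up to the next whole number: n = 42 per group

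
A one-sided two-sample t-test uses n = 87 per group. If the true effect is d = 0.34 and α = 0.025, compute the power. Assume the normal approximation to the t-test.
Power ≈ 0.61

Power calculation (two-sample t-test, normal approximation):
z_β = d · √(n/2) - z_α
z_β = 0.34 · √(87/2) - 1.960
z_β = 0.34 · 6.595 - 1.960
z_β = 0.282

Power = Φ(z_β) = Φ(0.282) ≈ 0.611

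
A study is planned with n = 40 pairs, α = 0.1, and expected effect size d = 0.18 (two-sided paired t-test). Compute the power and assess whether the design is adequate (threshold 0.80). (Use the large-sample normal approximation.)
Power ≈ 0.31; the study is underpowered (power < 0.80)

Power calculation (paired t-test, normal approximation):
z_β = d · √n - z_{α/2}
z_β = 0.18 · √40 - 1.645
z_β = 0.18 · 6.325 - 1.645
z_β = -0.506

Power = Φ(z_β) = Φ(-0.506) ≈ 0.306

Effect size d = 0.18 is very small by Cohen's convention (0.2/0.5/0.8).

Threshold: power ≥ 0.80 is conventionally adequate.
Power ≈ 0.31 → the study is underpowered (power < 0.80).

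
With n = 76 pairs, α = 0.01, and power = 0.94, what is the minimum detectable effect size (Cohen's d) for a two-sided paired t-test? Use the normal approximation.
d ≈ 0.47

Minimum detectable effect (paired t-test, normal approximation):
d = (z_{α/2} + z_β) / √n
d = (2.576 + 1.555) / √76
d = 4.131 / 8.718
d ≈ 0.47

By Cohen's convention (0.2 small / 0.5 medium / 0.8 large): small effect.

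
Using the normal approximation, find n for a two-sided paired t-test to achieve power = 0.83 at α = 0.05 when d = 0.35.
n = 70 pairs

Sample size formula (paired t-test, normal approximation):
n = ((z_{α/2} + z_β) / d)²

z_{α/2} = 1.960 (for α = 0.05, two-sided)
z_β = 0.954 (for power = 0.83)
d = 0.35

n = ((1.960 + 0.954) / 0.35)²
n = (8.326)²
n ≈ 69.32
Round up to the next whole number: n = 70 pairs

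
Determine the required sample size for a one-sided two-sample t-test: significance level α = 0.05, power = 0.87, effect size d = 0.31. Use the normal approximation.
n = 160 per group

Sample size formula (two-sample t-test, normal approximation):
n = 2 · ((z_α + z_β) / d)²

z_α = 1.645 (for α = 0.05, one-sided)
z_β = 1.126 (for power = 0.87)
d = 0.31

n = 2 · ((1.645 + 1.126) / 0.31)²
n = 2 · (8.939)²
n ≈ 159.81
Round up to the next whole number: n = 160 per group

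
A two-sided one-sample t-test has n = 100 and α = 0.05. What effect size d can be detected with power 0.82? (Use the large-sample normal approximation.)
d ≈ 0.29

Minimum detectable effect (one-sample t-test, normal approximation):
d = (z_{α/2} + z_β) / √n
d = (1.960 + 0.915) / √100
d = 2.875 / 10.000
d ≈ 0.29

By Cohen's convention (0.2 small / 0.5 medium / 0.8 large): small effect.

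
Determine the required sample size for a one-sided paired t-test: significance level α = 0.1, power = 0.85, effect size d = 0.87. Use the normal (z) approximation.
n = 8 pairs

Sample size formula (paired t-test, normal approximation):
n = ((z_α + z_β) / d)²

z_α = 1.282 (for α = 0.1, one-sided)
z_β = 1.036 (for power = 0.85)
d = 0.87

n = ((1.282 + 1.036) / 0.87)²
n = (2.664)²
n ≈ 7.10
Round up to the next whole number: n = 8 pairs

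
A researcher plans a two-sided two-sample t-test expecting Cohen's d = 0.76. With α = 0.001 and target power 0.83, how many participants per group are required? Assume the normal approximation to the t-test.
n = 63 per group

Sample size formula (two-sample t-test, normal approximation):
n = 2 · ((z_{α/2} + z_β) / d)²

z_{α/2} = 3.291 (for α = 0.001, two-sided)
z_β = 0.954 (for power = 0.83)
d = 0.76

n = 2 · ((3.291 + 0.954) / 0.76)²
n = 2 · (5.586)²
n ≈ 62.41
Round up to the next whole number: n = 63 per group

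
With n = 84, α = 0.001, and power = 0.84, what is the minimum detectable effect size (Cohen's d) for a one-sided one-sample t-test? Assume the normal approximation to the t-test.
d ≈ 0.45

Minimum detectable effect (one-sample t-test, normal approximation):
d = (z_α + z_β) / √n
d = (3.090 + 0.994) / √84
d = 4.085 / 9.165
d ≈ 0.45

By Cohen's convention (0.2 small / 0.5 medium / 0.8 large): small effect.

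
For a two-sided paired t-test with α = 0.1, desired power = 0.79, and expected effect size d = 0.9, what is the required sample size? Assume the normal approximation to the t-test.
n = 8 pairs

Sample size formula (paired t-test, normal approximation):
n = ((z_{α/2} + z_β) / d)²

z_{α/2} = 1.645 (for α = 0.1, two-sided)
z_β = 0.806 (for power = 0.79)
d = 0.9

n = ((1.645 + 0.806) / 0.9)²
n = (2.723)²
n ≈ 7.41
Round up to the next whole number: n = 8 pairs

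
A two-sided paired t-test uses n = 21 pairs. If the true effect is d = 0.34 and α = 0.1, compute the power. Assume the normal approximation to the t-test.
Power ≈ 0.47

Power calculation (paired t-test, normal approximation):
z_β = d · √n - z_{α/2}
z_β = 0.34 · √21 - 1.645
z_β = 0.34 · 4.583 - 1.645
z_β = -0.087

Power = Φ(z_β) = Φ(-0.087) ≈ 0.465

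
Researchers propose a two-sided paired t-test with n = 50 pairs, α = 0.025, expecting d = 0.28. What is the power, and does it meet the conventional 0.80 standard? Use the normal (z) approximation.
Power ≈ 0.40; the study is underpowered (power < 0.80)

Power calculation (paired t-test, normal approximation):
z_β = d · √n - z_{α/2}
z_β = 0.28 · √50 - 2.241
z_β = 0.28 · 7.071 - 2.241
z_β = -0.262

Power = Φ(z_β) = Φ(-0.262) ≈ 0.397

Effect size d = 0.28 is small by Cohen's convention (0.2/0.5/0.8).

Threshold: power ≥ 0.80 is conventionally adequate.
Power ≈ 0.40 → the study is underpowered (power < 0.80).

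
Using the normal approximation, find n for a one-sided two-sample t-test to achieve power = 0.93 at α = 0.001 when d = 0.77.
n = 71 per group

Sample size formula (two-sample t-test, normal approximation):
n = 2 · ((z_α + z_β) / d)²

z_α = 3.090 (for α = 0.001, one-sided)
z_β = 1.476 (for power = 0.93)
d = 0.77

n = 2 · ((3.090 + 1.476) / 0.77)²
n = 2 · (5.930)²
n ≈ 70.33
Round up to the next whole number: n = 71 per group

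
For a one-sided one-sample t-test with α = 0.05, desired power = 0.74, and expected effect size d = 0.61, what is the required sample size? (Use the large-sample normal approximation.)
n = 15

Sample size formula (one-sample t-test, normal approximation):
n = ((z_α + z_β) / d)²

z_α = 1.645 (for α = 0.05, one-sided)
z_β = 0.643 (for power = 0.74)
d = 0.61

n = ((1.645 + 0.643) / 0.61)²
n = (3.751)²
n ≈ 14.07
Round up to the next whole number: n = 15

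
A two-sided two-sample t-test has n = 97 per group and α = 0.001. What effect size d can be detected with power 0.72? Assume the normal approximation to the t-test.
d ≈ 0.56

Minimum detectable effect (two-sample t-test, normal approximation):
d = (z_{α/2} + z_β) / √(n/2)
d = (3.291 + 0.583) / √(97/2)
d = 3.873 / 6.964
d ≈ 0.56

By Cohen's convention (0.2 small / 0.5 medium / 0.8 large): medium effect.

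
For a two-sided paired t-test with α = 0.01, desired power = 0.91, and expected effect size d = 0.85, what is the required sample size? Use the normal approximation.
n = 22 pairs

Sample size formula (paired t-test, normal approximation):
n = ((z_{α/2} + z_β) / d)²

z_{α/2} = 2.576 (for α = 0.01, two-sided)
z_β = 1.341 (for power = 0.91)
d = 0.85

n = ((2.576 + 1.341) / 0.85)²
n = (4.608)²
n ≈ 21.23
Round up to the next whole number: n = 22 pairs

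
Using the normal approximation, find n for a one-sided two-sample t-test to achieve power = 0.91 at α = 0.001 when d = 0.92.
n = 47 per group

Sample size formula (two-sample t-test, normal approximation):
n = 2 · ((z_α + z_β) / d)²

z_α = 3.090 (for α = 0.001, one-sided)
z_β = 1.341 (for power = 0.91)
d = 0.92

n = 2 · ((3.090 + 1.341) / 0.92)²
n = 2 · (4.816)²
n ≈ 46.39
Round up to the next whole number: n = 47 per group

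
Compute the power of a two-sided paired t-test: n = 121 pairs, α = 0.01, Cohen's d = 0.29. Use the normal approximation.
Power ≈ 0.73

Power calculation (paired t-test, normal approximation):
z_β = d · √n - z_{α/2}
z_β = 0.29 · √121 - 2.576
z_β = 0.29 · 11.000 - 2.576
z_β = 0.614

Power = Φ(z_β) = Φ(0.614) ≈ 0.730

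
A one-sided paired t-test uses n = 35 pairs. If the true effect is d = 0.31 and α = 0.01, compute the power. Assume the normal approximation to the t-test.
Power ≈ 0.31

Power calculation (paired t-test, normal approximation):
z_β = d · √n - z_α
z_β = 0.31 · √35 - 2.326
z_β = 0.31 · 5.916 - 2.326
z_β = -0.492

Power = Φ(z_β) = Φ(-0.492) ≈ 0.311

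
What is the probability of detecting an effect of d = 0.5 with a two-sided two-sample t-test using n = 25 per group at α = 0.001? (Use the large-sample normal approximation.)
Power ≈ 0.06

Power calculation (two-sample t-test, normal approximation):
z_β = d · √(n/2) - z_{α/2}
z_β = 0.5 · √(25/2) - 3.291
z_β = 0.5 · 3.536 - 3.291
z_β = -1.523

Power = Φ(z_β) = Φ(-1.523) ≈ 0.064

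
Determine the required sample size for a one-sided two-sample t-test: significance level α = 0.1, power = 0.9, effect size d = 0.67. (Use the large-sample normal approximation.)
n = 30 per group

Sample size formula (two-sample t-test, normal approximation):
n = 2 · ((z_α + z_β) / d)²

z_α = 1.282 (for α = 0.1, one-sided)
z_β = 1.282 (for power = 0.9)
d = 0.67

n = 2 · ((1.282 + 1.282) / 0.67)²
n = 2 · (3.827)²
n ≈ 29.29
Round up to the next whole number: n = 30 per group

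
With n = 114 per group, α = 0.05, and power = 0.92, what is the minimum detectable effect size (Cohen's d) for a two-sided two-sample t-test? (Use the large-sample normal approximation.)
d ≈ 0.45

Minimum detectable effect (two-sample t-test, normal approximation):
d = (z_{α/2} + z_β) / √(n/2)
d = (1.960 + 1.405) / √(114/2)
d = 3.365 / 7.550
d ≈ 0.45

By Cohen's convention (0.2 small / 0.5 medium / 0.8 large): small effect.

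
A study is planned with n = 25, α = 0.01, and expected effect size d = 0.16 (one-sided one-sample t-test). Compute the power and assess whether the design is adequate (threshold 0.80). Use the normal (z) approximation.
Power ≈ 0.06; the study is underpowered (power < 0.80)

Power calculation (one-sample t-test, normal approximation):
z_β = d · √n - z_α
z_β = 0.16 · √25 - 2.326
z_β = 0.16 · 5.000 - 2.326
z_β = -1.526

Power = Φ(z_β) = Φ(-1.526) ≈ 0.063

Effect size d = 0.16 is very small by Cohen's convention (0.2/0.5/0.8).

Threshold: power ≥ 0.80 is conventionally adequate.
Power ≈ 0.06 → the study is underpowered (power < 0.80).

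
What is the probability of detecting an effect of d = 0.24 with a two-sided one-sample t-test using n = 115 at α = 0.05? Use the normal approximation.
Power ≈ 0.73

Power calculation (one-sample t-test, normal approximation):
z_β = d · √n - z_{α/2}
z_β = 0.24 · √115 - 1.960
z_β = 0.24 · 10.724 - 1.960
z_β = 0.614

Power = Φ(z_β) = Φ(0.614) ≈ 0.730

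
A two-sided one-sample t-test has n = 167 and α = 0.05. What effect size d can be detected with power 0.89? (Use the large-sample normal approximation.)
d ≈ 0.25

Minimum detectable effect (one-sample t-test, normal approximation):
d = (z_{α/2} + z_β) / √n
d = (1.960 + 1.227) / √167
d = 3.186 / 12.923
d ≈ 0.25

By Cohen's convention (0.2 small / 0.5 medium / 0.8 large): small effect.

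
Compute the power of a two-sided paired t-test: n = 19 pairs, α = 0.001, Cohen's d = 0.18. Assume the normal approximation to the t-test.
Power ≈ 0.01

Power calculation (paired t-test, normal approximation):
z_β = d · √n - z_{α/2}
z_β = 0.18 · √19 - 3.291
z_β = 0.18 · 4.359 - 3.291
z_β = -2.506

Power = Φ(z_β) = Φ(-2.506) ≈ 0.006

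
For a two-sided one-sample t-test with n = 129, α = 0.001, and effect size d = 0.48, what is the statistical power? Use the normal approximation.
Power ≈ 0.98

Power calculation (one-sample t-test, normal approximation):
z_β = d · √n - z_{α/2}
z_β = 0.48 · √129 - 3.291
z_β = 0.48 · 11.358 - 3.291
z_β = 2.161

Power = Φ(z_β) = Φ(2.161) ≈ 0.985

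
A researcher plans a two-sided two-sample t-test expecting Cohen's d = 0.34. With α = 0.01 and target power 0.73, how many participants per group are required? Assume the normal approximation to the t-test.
n = 176 per group

Sample size formula (two-sample t-test, normal approximation):
n = 2 · ((z_{α/2} + z_β) / d)²

z_{α/2} = 2.576 (for α = 0.01, two-sided)
z_β = 0.613 (for power = 0.73)
d = 0.34

n = 2 · ((2.576 + 0.613) / 0.34)²
n = 2 · (9.379)²
n ≈ 175.93
Round up to the next whole number: n = 176 per group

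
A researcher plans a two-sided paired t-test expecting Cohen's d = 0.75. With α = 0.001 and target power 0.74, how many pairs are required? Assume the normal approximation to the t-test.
n = 28 pairs

Sample size formula (paired t-test, normal approximation):
n = ((z_{α/2} + z_β) / d)²

z_{α/2} = 3.291 (for α = 0.001, two-sided)
z_β = 0.643 (for power = 0.74)
d = 0.75

n = ((3.291 + 0.643) / 0.75)²
n = (5.245)²
n ≈ 27.51
Round up to the next whole number: n = 28 pairs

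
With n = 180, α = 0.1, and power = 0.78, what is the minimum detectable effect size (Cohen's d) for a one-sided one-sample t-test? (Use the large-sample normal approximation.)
d ≈ 0.15

Minimum detectable effect (one-sample t-test, normal approximation):
d = (z_α + z_β) / √n
d = (1.282 + 0.772) / √180
d = 2.054 / 13.416
d ≈ 0.15

By Cohen's convention (0.2 small / 0.5 medium / 0.8 large): very small effect.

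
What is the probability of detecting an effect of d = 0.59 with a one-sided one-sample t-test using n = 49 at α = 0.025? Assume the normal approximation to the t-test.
Power ≈ 0.98

Power calculation (one-sample t-test, normal approximation):
z_β = d · √n - z_α
z_β = 0.59 · √49 - 1.960
z_β = 0.59 · 7.000 - 1.960
z_β = 2.170

Power = Φ(z_β) = Φ(2.170) ≈ 0.985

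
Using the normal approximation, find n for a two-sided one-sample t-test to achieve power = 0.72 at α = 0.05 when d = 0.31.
n = 68

Sample size formula (one-sample t-test, normal approximation):
n = ((z_{α/2} + z_β) / d)²

z_{α/2} = 1.960 (for α = 0.05, two-sided)
z_β = 0.583 (for power = 0.72)
d = 0.31

n = ((1.960 + 0.583) / 0.31)²
n = (8.203)²
n ≈ 67.29
Round up to the next whole number: n = 68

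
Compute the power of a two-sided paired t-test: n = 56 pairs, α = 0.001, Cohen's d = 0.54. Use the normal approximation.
Power ≈ 0.77

Power calculation (paired t-test, normal approximation):
z_β = d · √n - z_{α/2}
z_β = 0.54 · √56 - 3.291
z_β = 0.54 · 7.483 - 3.291
z_β = 0.750

Power = Φ(z_β) = Φ(0.750) ≈ 0.774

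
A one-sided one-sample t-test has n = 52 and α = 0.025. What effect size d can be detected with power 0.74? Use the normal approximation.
d ≈ 0.36

Minimum detectable effect (one-sample t-test, normal approximation):
d = (z_α + z_β) / √n
d = (1.960 + 0.643) / √52
d = 2.603 / 7.211
d ≈ 0.36

By Cohen's convention (0.2 small / 0.5 medium / 0.8 large): small effect.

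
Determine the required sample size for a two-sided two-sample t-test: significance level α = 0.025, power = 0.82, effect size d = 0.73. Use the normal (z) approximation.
n = 38 per group

Sample size formula (two-sample t-test, normal approximation):
n = 2 · ((z_{α/2} + z_β) / d)²

z_{α/2} = 2.241 (for α = 0.025, two-sided)
z_β = 0.915 (for power = 0.82)
d = 0.73

n = 2 · ((2.241 + 0.915) / 0.73)²
n = 2 · (4.323)²
n ≈ 37.38
Round up to the next whole number: n = 38 per group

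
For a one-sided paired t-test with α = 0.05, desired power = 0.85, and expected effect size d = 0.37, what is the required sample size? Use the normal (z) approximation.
n = 53 pairs

Sample size formula (paired t-test, normal approximation):
n = ((z_α + z_β) / d)²

z_α = 1.645 (for α = 0.05, one-sided)
z_β = 1.036 (for power = 0.85)
d = 0.37

n = ((1.645 + 1.036) / 0.37)²
n = (7.246)²
n ≈ 52.50
Round up to the next whole number: n = 53 pairs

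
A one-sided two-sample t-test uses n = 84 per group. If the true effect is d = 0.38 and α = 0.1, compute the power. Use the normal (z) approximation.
Power ≈ 0.88

Power calculation (two-sample t-test, normal approximation):
z_β = d · √(n/2) - z_α
z_β = 0.38 · √(84/2) - 1.282
z_β = 0.38 · 6.481 - 1.282
z_β = 1.181

Power = Φ(z_β) = Φ(1.181) ≈ 0.881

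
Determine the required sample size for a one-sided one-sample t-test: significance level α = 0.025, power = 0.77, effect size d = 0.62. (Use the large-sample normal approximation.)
n = 19

Sample size formula (one-sample t-test, normal approximation):
n = ((z_α + z_β) / d)²

z_α = 1.960 (for α = 0.025, one-sided)
z_β = 0.739 (for power = 0.77)
d = 0.62

n = ((1.960 + 0.739) / 0.62)²
n = (4.353)²
n ≈ 18.95
Round up to the next whole number: n = 19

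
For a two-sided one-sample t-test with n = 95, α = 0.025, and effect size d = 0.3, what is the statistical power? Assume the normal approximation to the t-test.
Power ≈ 0.75

Power calculation (one-sample t-test, normal approximation):
z_β = d · √n - z_{α/2}
z_β = 0.3 · √95 - 2.241
z_β = 0.3 · 9.747 - 2.241
z_β = 0.683

Power = Φ(z_β) = Φ(0.683) ≈ 0.753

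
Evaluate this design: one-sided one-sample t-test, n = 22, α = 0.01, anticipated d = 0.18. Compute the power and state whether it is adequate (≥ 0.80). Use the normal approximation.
Power ≈ 0.07; the study is underpowered (power < 0.80)

Power calculation (one-sample t-test, normal approximation):
z_β = d · √n - z_α
z_β = 0.18 · √22 - 2.326
z_β = 0.18 · 4.690 - 2.326
z_β = -1.482

Power = Φ(z_β) = Φ(-1.482) ≈ 0.069

Effect size d = 0.18 is very small by Cohen's convention (0.2/0.5/0.8).

Threshold: power ≥ 0.80 is conventionally adequate.
Power ≈ 0.07 → the study is underpowered (power < 0.80).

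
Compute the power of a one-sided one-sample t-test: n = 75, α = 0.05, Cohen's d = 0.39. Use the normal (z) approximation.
Power ≈ 0.96

Power calculation (one-sample t-test, normal approximation):
z_β = d · √n - z_α
z_β = 0.39 · √75 - 1.645
z_β = 0.39 · 8.660 - 1.645
z_β = 1.733

Power = Φ(z_β) = Φ(1.733) ≈ 0.958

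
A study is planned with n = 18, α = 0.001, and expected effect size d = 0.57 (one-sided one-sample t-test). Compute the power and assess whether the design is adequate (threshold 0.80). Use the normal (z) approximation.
Power ≈ 0.25; the study is underpowered (power < 0.80)

Power calculation (one-sample t-test, normal approximation):
z_β = d · √n - z_α
z_β = 0.57 · √18 - 3.090
z_β = 0.57 · 4.243 - 3.090
z_β = -0.672

Power = Φ(z_β) = Φ(-0.672) ≈ 0.251

Effect size d = 0.57 is medium by Cohen's convention (0.2/0.5/0.8).

Threshold: power ≥ 0.80 is conventionally adequate.
Power ≈ 0.25 → the study is underpowered (power < 0.80).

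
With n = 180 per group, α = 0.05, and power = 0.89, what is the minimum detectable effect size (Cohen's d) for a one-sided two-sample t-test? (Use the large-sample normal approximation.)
d ≈ 0.30

Minimum detectable effect (two-sample t-test, normal approximation):
d = (z_α + z_β) / √(n/2)
d = (1.645 + 1.227) / √(180/2)
d = 2.871 / 9.487
d ≈ 0.30

By Cohen's convention (0.2 small / 0.5 medium / 0.8 large): small effect.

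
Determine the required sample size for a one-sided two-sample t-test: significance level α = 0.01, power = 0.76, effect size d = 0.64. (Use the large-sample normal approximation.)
n = 45 per group

Sample size formula (two-sample t-test, normal approximation):
n = 2 · ((z_α + z_β) / d)²

z_α = 2.326 (for α = 0.01, one-sided)
z_β = 0.706 (for power = 0.76)
d = 0.64

n = 2 · ((2.326 + 0.706) / 0.64)²
n = 2 · (4.738)²
n ≈ 44.90
Round up to the next whole number: n = 45 per group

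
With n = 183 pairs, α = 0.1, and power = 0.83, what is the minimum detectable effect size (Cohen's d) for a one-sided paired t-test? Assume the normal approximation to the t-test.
d ≈ 0.17

Minimum detectable effect (paired t-test, normal approximation):
d = (z_α + z_β) / √n
d = (1.282 + 0.954) / √183
d = 2.236 / 13.528
d ≈ 0.17

By Cohen's convention (0.2 small / 0.5 medium / 0.8 large): very small effect.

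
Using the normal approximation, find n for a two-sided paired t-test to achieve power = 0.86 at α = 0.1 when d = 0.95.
n = 9 pairs

Sample size formula (paired t-test, normal approximation):
n = ((z_{α/2} + z_β) / d)²

z_{α/2} = 1.645 (for α = 0.1, two-sided)
z_β = 1.080 (for power = 0.86)
d = 0.95

n = ((1.645 + 1.080) / 0.95)²
n = (2.868)²
n ≈ 8.23
Round up to the next whole number: n = 9 pairs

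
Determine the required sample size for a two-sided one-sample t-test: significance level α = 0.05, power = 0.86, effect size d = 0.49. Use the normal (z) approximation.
n = 39

Sample size formula (one-sample t-test, normal approximation):
n = ((z_{α/2} + z_β) / d)²

z_{α/2} = 1.960 (for α = 0.05, two-sided)
z_β = 1.080 (for power = 0.86)
d = 0.49

n = ((1.960 + 1.080) / 0.49)²
n = (6.204)²
n ≈ 38.49
Round up to the next whole number: n = 39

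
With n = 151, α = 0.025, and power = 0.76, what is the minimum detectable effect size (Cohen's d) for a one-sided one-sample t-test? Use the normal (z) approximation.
d ≈ 0.22

Minimum detectable effect (one-sample t-test, normal approximation):
d = (z_α + z_β) / √n
d = (1.960 + 0.706) / √151
d = 2.666 / 12.288
d ≈ 0.22

By Cohen's convention (0.2 small / 0.5 medium / 0.8 large): small effect.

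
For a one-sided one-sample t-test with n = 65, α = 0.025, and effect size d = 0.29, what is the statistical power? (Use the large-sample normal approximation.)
Power ≈ 0.65

Power calculation (one-sample t-test, normal approximation):
z_β = d · √n - z_α
z_β = 0.29 · √65 - 1.960
z_β = 0.29 · 8.062 - 1.960
z_β = 0.378

Power = Φ(z_β) = Φ(0.378) ≈ 0.647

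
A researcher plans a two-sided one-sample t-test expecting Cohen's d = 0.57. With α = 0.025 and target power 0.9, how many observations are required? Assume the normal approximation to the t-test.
n = 39

Sample size formula (one-sample t-test, normal approximation):
n = ((z_{α/2} + z_β) / d)²

z_{α/2} = 2.241 (for α = 0.025, two-sided)
z_β = 1.282 (for power = 0.9)
d = 0.57

n = ((2.241 + 1.282) / 0.57)²
n = (6.181)²
n ≈ 38.20
Round up to the next whole number: n = 39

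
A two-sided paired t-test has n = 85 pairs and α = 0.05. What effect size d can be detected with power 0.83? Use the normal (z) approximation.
d ≈ 0.32

Minimum detectable effect (paired t-test, normal approximation):
d = (z_{α/2} + z_β) / √n
d = (1.960 + 0.954) / √85
d = 2.914 / 9.220
d ≈ 0.32

By Cohen's convention (0.2 small / 0.5 medium / 0.8 large): small effect.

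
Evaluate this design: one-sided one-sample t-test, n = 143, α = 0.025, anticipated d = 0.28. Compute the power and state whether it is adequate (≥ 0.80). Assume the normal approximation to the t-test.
Power ≈ 0.92; the study is adequately powered (power ≥ 0.80)

Power calculation (one-sample t-test, normal approximation):
z_β = d · √n - z_α
z_β = 0.28 · √143 - 1.960
z_β = 0.28 · 11.958 - 1.960
z_β = 1.388

Power = Φ(z_β) = Φ(1.388) ≈ 0.917

Effect size d = 0.28 is small by Cohen's convention (0.2/0.5/0.8).

Threshold: power ≥ 0.80 is conventionally adequate.
Power ≈ 0.92 → the study is adequately powered (power ≥ 0.80).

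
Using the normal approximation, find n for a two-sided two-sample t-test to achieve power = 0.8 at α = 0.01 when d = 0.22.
n = 483 per group

Sample size formula (two-sample t-test, normal approximation):
n = 2 · ((z_{α/2} + z_β) / d)²

z_{α/2} = 2.576 (for α = 0.01, two-sided)
z_β = 0.842 (for power = 0.8)
d = 0.22

n = 2 · ((2.576 + 0.842) / 0.22)²
n = 2 · (15.536)²
n ≈ 482.73
Round up to the next whole number: n = 483 per group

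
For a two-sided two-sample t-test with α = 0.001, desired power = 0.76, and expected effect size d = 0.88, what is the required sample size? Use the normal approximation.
n = 42 per group

Sample size formula (two-sample t-test, normal approximation):
n = 2 · ((z_{α/2} + z_β) / d)²

z_{α/2} = 3.291 (for α = 0.001, two-sided)
z_β = 0.706 (for power = 0.76)
d = 0.88

n = 2 · ((3.291 + 0.706) / 0.88)²
n = 2 · (4.542)²
n ≈ 41.26
Round up to the next whole number: n = 42 per group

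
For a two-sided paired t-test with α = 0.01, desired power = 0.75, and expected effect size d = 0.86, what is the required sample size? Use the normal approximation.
n = 15 pairs

Sample size formula (paired t-test, normal approximation):
n = ((z_{α/2} + z_β) / d)²

z_{α/2} = 2.576 (for α = 0.01, two-sided)
z_β = 0.674 (for power = 0.75)
d = 0.86

n = ((2.576 + 0.674) / 0.86)²
n = (3.779)²
n ≈ 14.28
Round up to the next whole number: n = 15 pairs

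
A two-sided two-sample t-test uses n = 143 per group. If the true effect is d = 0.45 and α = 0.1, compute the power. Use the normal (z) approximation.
Power ≈ 0.98

Power calculation (two-sample t-test, normal approximation):
z_β = d · √(n/2) - z_{α/2}
z_β = 0.45 · √(143/2) - 1.645
z_β = 0.45 · 8.456 - 1.645
z_β = 2.160

Power = Φ(z_β) = Φ(2.160) ≈ 0.985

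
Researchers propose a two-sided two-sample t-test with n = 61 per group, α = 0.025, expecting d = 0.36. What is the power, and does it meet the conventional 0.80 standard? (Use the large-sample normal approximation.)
Power ≈ 0.40; the study is underpowered (power < 0.80)

Power calculation (two-sample t-test, normal approximation):
z_β = d · √(n/2) - z_{α/2}
z_β = 0.36 · √(61/2) - 2.241
z_β = 0.36 · 5.523 - 2.241
z_β = -0.253

Power = Φ(z_β) = Φ(-0.253) ≈ 0.400

Effect size d = 0.36 is small by Cohen's convention (0.2/0.5/0.8).

Threshold: power ≥ 0.80 is conventionally adequate.
Power ≈ 0.40 → the study is underpowered (power < 0.80).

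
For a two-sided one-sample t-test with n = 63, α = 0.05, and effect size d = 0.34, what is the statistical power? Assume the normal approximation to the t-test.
Power ≈ 0.77

Power calculation (one-sample t-test, normal approximation):
z_β = d · √n - z_{α/2}
z_β = 0.34 · √63 - 1.960
z_β = 0.34 · 7.937 - 1.960
z_β = 0.739

Power = Φ(z_β) = Φ(0.739) ≈ 0.770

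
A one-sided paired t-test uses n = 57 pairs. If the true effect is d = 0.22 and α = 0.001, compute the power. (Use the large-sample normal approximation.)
Power ≈ 0.08

Power calculation (paired t-test, normal approximation):
z_β = d · √n - z_α
z_β = 0.22 · √57 - 3.090
z_β = 0.22 · 7.550 - 3.090
z_β = -1.429

Power = Φ(z_β) = Φ(-1.429) ≈ 0.076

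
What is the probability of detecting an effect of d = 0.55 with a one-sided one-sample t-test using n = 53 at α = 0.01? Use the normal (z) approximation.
Power ≈ 0.95

Power calculation (one-sample t-test, normal approximation):
z_β = d · √n - z_α
z_β = 0.55 · √53 - 2.326
z_β = 0.55 · 7.280 - 2.326
z_β = 1.678

Power = Φ(z_β) = Φ(1.678) ≈ 0.953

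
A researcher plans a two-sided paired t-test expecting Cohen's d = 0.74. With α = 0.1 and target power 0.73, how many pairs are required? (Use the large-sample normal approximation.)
n = 10 pairs

Sample size formula (paired t-test, normal approximation):
n = ((z_{α/2} + z_β) / d)²

z_{α/2} = 1.645 (for α = 0.1, two-sided)
z_β = 0.613 (for power = 0.73)
d = 0.74

n = ((1.645 + 0.613) / 0.74)²
n = (3.051)²
n ≈ 9.31
Round up to the next whole number: n = 10 pairs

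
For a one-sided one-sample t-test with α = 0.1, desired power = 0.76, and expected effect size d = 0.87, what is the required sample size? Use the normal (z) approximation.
n = 6

Sample size formula (one-sample t-test, normal approximation):
n = ((z_α + z_β) / d)²

z_α = 1.282 (for α = 0.1, one-sided)
z_β = 0.706 (for power = 0.76)
d = 0.87

n = ((1.282 + 0.706) / 0.87)²
n = (2.285)²
n ≈ 5.22
Round up to the next whole number: n = 6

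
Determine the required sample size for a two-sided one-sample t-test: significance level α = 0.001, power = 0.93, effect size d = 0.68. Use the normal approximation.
n = 50

Sample size formula (one-sample t-test, normal approximation):
n = ((z_{α/2} + z_β) / d)²

z_{α/2} = 3.291 (for α = 0.001, two-sided)
z_β = 1.476 (for power = 0.93)
d = 0.68

n = ((3.291 + 1.476) / 0.68)²
n = (7.010)²
n ≈ 49.14
Round up to the next whole number: n = 50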